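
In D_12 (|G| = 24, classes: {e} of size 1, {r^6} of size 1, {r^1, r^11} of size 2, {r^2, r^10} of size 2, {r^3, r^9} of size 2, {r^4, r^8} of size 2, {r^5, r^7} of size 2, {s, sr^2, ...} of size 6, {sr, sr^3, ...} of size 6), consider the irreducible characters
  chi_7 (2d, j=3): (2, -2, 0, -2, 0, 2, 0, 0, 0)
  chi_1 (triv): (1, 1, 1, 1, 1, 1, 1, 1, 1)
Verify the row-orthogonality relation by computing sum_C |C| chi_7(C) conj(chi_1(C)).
Sum = 0; so <chi_7, chi_1> = 0 (distinct irreducibles are orthogonal).

Proof sketch: Compute term by term over conjugacy classes (|C| * chi_7(C) * conj(chi_1(C))):
  1*(2)*conj(1) + 1*(-2)*conj(1) + 2*(0)*conj(1) + 2*(-2)*conj(1) + 2*(0)*conj(1) + 2*(2)*conj(1) + 2*(0)*conj(1) + 6*(0)*conj(1) + 6*(0)*conj(1)
  = (2) + (-2) + (0) + (-4) + (0) + (4) + (0) + (0) + (0)
  = 0.
Dividing by |G| = 24 gives 0/24 = 0, matching the row-orthogonality relation <chi_7, chi_1> = [chi_7 = chi_1].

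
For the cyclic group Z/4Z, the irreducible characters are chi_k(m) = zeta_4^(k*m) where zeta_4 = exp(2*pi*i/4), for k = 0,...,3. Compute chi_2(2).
chi_2(2) = zeta_4^4 = 1

chi_2(2) = zeta_4^(2*2) = zeta_4^4. Since zeta_4^4 = 1, this equals zeta_4^0 = exp(2*pi*i*0/4) = 1.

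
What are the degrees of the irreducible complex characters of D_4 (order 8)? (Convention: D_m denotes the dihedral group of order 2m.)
Dimensions: 1, 1, 1, 1, 2

Working: There are 5 irreducibles (= number of conjugacy classes). Their dimensions d_i satisfy sum d_i^2 = |G| = 8: 1 + 1 + 1 + 1 + 4 = 8.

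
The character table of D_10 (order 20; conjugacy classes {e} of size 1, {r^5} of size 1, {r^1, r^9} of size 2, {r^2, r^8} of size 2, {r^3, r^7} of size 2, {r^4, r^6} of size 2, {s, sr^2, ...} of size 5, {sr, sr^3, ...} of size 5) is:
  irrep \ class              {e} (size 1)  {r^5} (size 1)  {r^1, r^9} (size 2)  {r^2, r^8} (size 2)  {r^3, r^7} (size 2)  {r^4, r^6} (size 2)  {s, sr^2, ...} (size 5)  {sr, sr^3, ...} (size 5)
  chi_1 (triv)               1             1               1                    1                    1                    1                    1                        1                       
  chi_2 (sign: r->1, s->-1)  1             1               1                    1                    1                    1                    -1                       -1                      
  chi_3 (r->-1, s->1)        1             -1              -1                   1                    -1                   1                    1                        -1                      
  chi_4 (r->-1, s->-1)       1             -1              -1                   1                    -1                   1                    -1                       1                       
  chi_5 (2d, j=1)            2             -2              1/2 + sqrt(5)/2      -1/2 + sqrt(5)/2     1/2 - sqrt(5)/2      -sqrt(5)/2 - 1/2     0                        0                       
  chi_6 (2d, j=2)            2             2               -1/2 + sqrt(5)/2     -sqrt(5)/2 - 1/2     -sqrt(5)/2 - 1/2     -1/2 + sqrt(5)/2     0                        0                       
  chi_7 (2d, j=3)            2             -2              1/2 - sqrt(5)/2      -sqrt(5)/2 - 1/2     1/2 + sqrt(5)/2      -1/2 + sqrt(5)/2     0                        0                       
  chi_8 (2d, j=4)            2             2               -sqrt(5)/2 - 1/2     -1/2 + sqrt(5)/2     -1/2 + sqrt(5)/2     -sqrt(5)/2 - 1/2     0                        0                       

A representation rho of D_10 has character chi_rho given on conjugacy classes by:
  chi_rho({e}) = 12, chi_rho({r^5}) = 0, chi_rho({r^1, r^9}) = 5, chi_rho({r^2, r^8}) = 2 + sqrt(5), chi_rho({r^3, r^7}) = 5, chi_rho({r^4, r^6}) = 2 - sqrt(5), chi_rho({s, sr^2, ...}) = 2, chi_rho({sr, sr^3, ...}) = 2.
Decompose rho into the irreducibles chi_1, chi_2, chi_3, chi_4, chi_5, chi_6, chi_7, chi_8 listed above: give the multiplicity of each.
Multiplicities: chi_1: 3, chi_2: 1, chi_3: 0, chi_4: 0, chi_5: 2, chi_6: 0, chi_7: 1, chi_8: 1.

Explanation: Use <chi_rho, chi> = (1/|G|) sum_C |C| * chi_rho(C) * conj(chi(C)) with |G| = 20 for each irreducible chi in the table:
  <chi_rho, chi_1> = (1/20)[1*(12)*conj(1) + 1*(0)*conj(1) + 2*(5)*conj(1) + 2*(2 + sqrt(5))*conj(1) + 2*(5)*conj(1) + 2*(2 - sqrt(5))*conj(1) + 5*(2)*conj(1) + 5*(2)*conj(1)]
      = (1/20)[(12) + (0) + (10) + (4 + 2*sqrt(5)) + (10) + (4 - 2*sqrt(5)) + (10) + (10)] = 60/20 = 3
  <chi_rho, chi_2> = (1/20)[1*(12)*conj(1) + 1*(0)*conj(1) + 2*(5)*conj(1) + 2*(2 + sqrt(5))*conj(1) + 2*(5)*conj(1) + 2*(2 - sqrt(5))*conj(1) + 5*(2)*conj(-1) + 5*(2)*conj(-1)]
      = (1/20)[(12) + (0) + (10) + (4 + 2*sqrt(5)) + (10) + (4 - 2*sqrt(5)) + (-10) + (-10)] = 20/20 = 1
  <chi_rho, chi_3> = (1/20)[1*(12)*conj(1) + 1*(0)*conj(-1) + 2*(5)*conj(-1) + 2*(2 + sqrt(5))*conj(1) + 2*(5)*conj(-1) + 2*(2 - sqrt(5))*conj(1) + 5*(2)*conj(1) + 5*(2)*conj(-1)]
      = (1/20)[(12) + (0) + (-10) + (4 + 2*sqrt(5)) + (-10) + (4 - 2*sqrt(5)) + (10) + (-10)] = 0/20 = 0
  <chi_rho, chi_4> = (1/20)[1*(12)*conj(1) + 1*(0)*conj(-1) + 2*(5)*conj(-1) + 2*(2 + sqrt(5))*conj(1) + 2*(5)*conj(-1) + 2*(2 - sqrt(5))*conj(1) + 5*(2)*conj(-1) + 5*(2)*conj(1)]
      = (1/20)[(12) + (0) + (-10) + (4 + 2*sqrt(5)) + (-10) + (4 - 2*sqrt(5)) + (-10) + (10)] = 0/20 = 0
  <chi_rho, chi_5> = (1/20)[1*(12)*conj(2) + 1*(0)*conj(-2) + 2*(5)*conj(1/2 + sqrt(5)/2) + 2*(2 + sqrt(5))*conj(-1/2 + sqrt(5)/2) + 2*(5)*conj(1/2 - sqrt(5)/2) + 2*(2 - sqrt(5))*conj(-sqrt(5)/2 - 1/2) + 5*(2)*conj(0) + 5*(2)*conj(0)]
      = (1/20)[(24) + (0) + (5 + 5*sqrt(5)) + (sqrt(5) + 3) + (5 - 5*sqrt(5)) + (3 - sqrt(5)) + (0) + (0)] = 40/20 = 2
  <chi_rho, chi_6> = (1/20)[1*(12)*conj(2) + 1*(0)*conj(2) + 2*(5)*conj(-1/2 + sqrt(5)/2) + 2*(2 + sqrt(5))*conj(-sqrt(5)/2 - 1/2) + 2*(5)*conj(-sqrt(5)/2 - 1/2) + 2*(2 - sqrt(5))*conj(-1/2 + sqrt(5)/2) + 5*(2)*conj(0) + 5*(2)*conj(0)]
      = (1/20)[(24) + (0) + (-5 + 5*sqrt(5)) + (-7 - 3*sqrt(5)) + (-5*sqrt(5) - 5) + (-7 + 3*sqrt(5)) + (0) + (0)] = 0/20 = 0
  <chi_rho, chi_7> = (1/20)[1*(12)*conj(2) + 1*(0)*conj(-2) + 2*(5)*conj(1/2 - sqrt(5)/2) + 2*(2 + sqrt(5))*conj(-sqrt(5)/2 - 1/2) + 2*(5)*conj(1/2 + sqrt(5)/2) + 2*(2 - sqrt(5))*conj(-1/2 + sqrt(5)/2) + 5*(2)*conj(0) + 5*(2)*conj(0)]
      = (1/20)[(24) + (0) + (5 - 5*sqrt(5)) + (-7 - 3*sqrt(5)) + (5 + 5*sqrt(5)) + (-7 + 3*sqrt(5)) + (0) + (0)] = 20/20 = 1
  <chi_rho, chi_8> = (1/20)[1*(12)*conj(2) + 1*(0)*conj(2) + 2*(5)*conj(-sqrt(5)/2 - 1/2) + 2*(2 + sqrt(5))*conj(-1/2 + sqrt(5)/2) + 2*(5)*conj(-1/2 + sqrt(5)/2) + 2*(2 - sqrt(5))*conj(-sqrt(5)/2 - 1/2) + 5*(2)*conj(0) + 5*(2)*conj(0)]
      = (1/20)[(24) + (0) + (-5*sqrt(5) - 5) + (sqrt(5) + 3) + (-5 + 5*sqrt(5)) + (3 - sqrt(5)) + (0) + (0)] = 20/20 = 1
Dimension check: dim(rho) = sum (mult * dim) = 3*1 + 1*1 + 0*1 + 0*1 + 2*2 + 0*2 + 1*2 + 1*2 = 12 = chi_rho(e) = 12.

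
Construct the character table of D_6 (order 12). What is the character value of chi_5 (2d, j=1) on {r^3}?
Conjugacy classes: {e} of size 1, {r^3} of size 1, {r^1, r^5} of size 2, {r^2, r^4} of size 2, {s, sr^2, ...} of size 3, {sr, sr^3, ...} of size 3.
Character table:
  irrep \ class              {e} (size 1)  {r^3} (size 1)  {r^1, r^5} (size 2)  {r^2, r^4} (size 2)  {s, sr^2, ...} (size 3)  {sr, sr^3, ...} (size 3)
  chi_1 (triv)               1             1               1                    1                    1                        1                       
  chi_2 (sign: r->1, s->-1)  1             1               1                    1                    -1                       -1                      
  chi_3 (r->-1, s->1)        1             -1              -1                   1                    1                        -1                      
  chi_4 (r->-1, s->-1)       1             -1              -1                   1                    -1                       1                       
  chi_5 (2d, j=1)            2             -2              1                    -1                   0                        0                       
  chi_6 (2d, j=2)            2             2               -1                   -1                   0                        0                       

Spot check: chi_5 (2d, j=1) on {r^3} = -2.

Justification: D_6 has order 2*6 = 12 with 6 conjugacy classes, hence 6 irreducibles. Sum of squared dims 1 + 1 + 1 + 1 + 4 + 4 = 12 = |G|. Linear characters come from the abelianisation; the 2-dimensional irreps have character r^k -> 2*cos(2*pi*j*k/6), reflections -> 0.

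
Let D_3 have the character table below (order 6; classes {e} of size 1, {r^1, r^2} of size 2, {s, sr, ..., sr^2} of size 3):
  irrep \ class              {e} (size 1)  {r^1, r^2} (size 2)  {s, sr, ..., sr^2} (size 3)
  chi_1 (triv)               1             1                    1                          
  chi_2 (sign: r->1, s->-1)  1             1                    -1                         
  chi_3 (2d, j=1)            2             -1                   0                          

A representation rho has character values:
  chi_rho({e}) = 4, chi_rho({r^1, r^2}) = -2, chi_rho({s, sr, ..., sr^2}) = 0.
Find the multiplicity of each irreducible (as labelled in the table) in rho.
Multiplicities: chi_1: 0, chi_2: 0, chi_3: 2.

Why: Use <chi_rho, chi> = (1/|G|) sum_C |C| * chi_rho(C) * conj(chi(C)) with |G| = 6 for each irreducible chi in the table:
  <chi_rho, chi_1> = (1/6)[1*(4)*conj(1) + 2*(-2)*conj(1) + 3*(0)*conj(1)]
      = (1/6)[(4) + (-4) + (0)] = 0/6 = 0
  <chi_rho, chi_2> = (1/6)[1*(4)*conj(1) + 2*(-2)*conj(1) + 3*(0)*conj(-1)]
      = (1/6)[(4) + (-4) + (0)] = 0/6 = 0
  <chi_rho, chi_3> = (1/6)[1*(4)*conj(2) + 2*(-2)*conj(-1) + 3*(0)*conj(0)]
      = (1/6)[(8) + (4) + (0)] = 12/6 = 2
Dimension check: dim(rho) = sum (mult * dim) = 0*1 + 0*1 + 2*2 = 4 = chi_rho(e) = 4.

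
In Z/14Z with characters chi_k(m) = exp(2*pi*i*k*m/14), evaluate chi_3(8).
chi_3(8) = zeta_14^24 = exp(-4*I*pi/7)

Explanation: chi_3(8) = zeta_14^(3*8) = zeta_14^24. Since zeta_14^14 = 1, this equals zeta_14^10 = exp(2*pi*i*10/14) = exp(-4*I*pi/7).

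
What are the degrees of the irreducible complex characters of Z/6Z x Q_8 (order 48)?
Dimensions: 1, 1, 1, 1, 1, 1, 1, 1, 1, 1, 1, 1, 1, 1, 1, 1, 1, 1, 1, 1, 1, 1, 1, 1, 2, 2, 2, 2, 2, 2

Proof sketch: There are 30 irreducibles (= number of conjugacy classes). Their dimensions d_i satisfy sum d_i^2 = |G| = 48: 1 + 1 + 1 + 1 + 1 + 1 + 1 + 1 + 1 + 1 + 1 + 1 + 1 + 1 + 1 + 1 + 1 + 1 + 1 + 1 + 1 + 1 + 1 + 1 + 4 + 4 + 4 + 4 + 4 + 4 = 48. (For the product with Z/6Z: each of the 6 1-dim characters of Z/6Z tensors with each irrep of Q_8, giving 6 copies of each Q_8-dimension.)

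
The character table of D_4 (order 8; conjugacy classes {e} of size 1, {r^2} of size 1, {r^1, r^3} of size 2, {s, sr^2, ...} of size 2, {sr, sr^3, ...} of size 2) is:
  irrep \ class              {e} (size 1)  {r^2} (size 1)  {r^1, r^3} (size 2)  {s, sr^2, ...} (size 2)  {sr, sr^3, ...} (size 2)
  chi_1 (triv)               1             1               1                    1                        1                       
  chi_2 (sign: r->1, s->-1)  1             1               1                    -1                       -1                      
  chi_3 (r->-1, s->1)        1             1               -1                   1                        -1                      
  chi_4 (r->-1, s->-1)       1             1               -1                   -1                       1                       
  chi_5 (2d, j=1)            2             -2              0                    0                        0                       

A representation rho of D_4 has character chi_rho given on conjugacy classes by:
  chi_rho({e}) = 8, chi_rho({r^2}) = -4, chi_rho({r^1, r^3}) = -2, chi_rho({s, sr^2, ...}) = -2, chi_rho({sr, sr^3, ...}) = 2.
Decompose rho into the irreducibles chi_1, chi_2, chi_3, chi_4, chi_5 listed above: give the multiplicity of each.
Multiplicities: chi_1: 0, chi_2: 0, chi_3: 0, chi_4: 2, chi_5: 3.

Working: Use <chi_rho, chi> = (1/|G|) sum_C |C| * chi_rho(C) * conj(chi(C)) with |G| = 8 for each irreducible chi in the table:
  <chi_rho, chi_1> = (1/8)[1*(8)*conj(1) + 1*(-4)*conj(1) + 2*(-2)*conj(1) + 2*(-2)*conj(1) + 2*(2)*conj(1)]
      = (1/8)[(8) + (-4) + (-4) + (-4) + (4)] = 0/8 = 0
  <chi_rho, chi_2> = (1/8)[1*(8)*conj(1) + 1*(-4)*conj(1) + 2*(-2)*conj(1) + 2*(-2)*conj(-1) + 2*(2)*conj(-1)]
      = (1/8)[(8) + (-4) + (-4) + (4) + (-4)] = 0/8 = 0
  <chi_rho, chi_3> = (1/8)[1*(8)*conj(1) + 1*(-4)*conj(1) + 2*(-2)*conj(-1) + 2*(-2)*conj(1) + 2*(2)*conj(-1)]
      = (1/8)[(8) + (-4) + (4) + (-4) + (-4)] = 0/8 = 0
  <chi_rho, chi_4> = (1/8)[1*(8)*conj(1) + 1*(-4)*conj(1) + 2*(-2)*conj(-1) + 2*(-2)*conj(-1) + 2*(2)*conj(1)]
      = (1/8)[(8) + (-4) + (4) + (4) + (4)] = 16/8 = 2
  <chi_rho, chi_5> = (1/8)[1*(8)*conj(2) + 1*(-4)*conj(-2) + 2*(-2)*conj(0) + 2*(-2)*conj(0) + 2*(2)*conj(0)]
      = (1/8)[(16) + (8) + (0) + (0) + (0)] = 24/8 = 3
Dimension check: dim(rho) = sum (mult * dim) = 0*1 + 0*1 + 0*1 + 2*1 + 3*2 = 8 = chi_rho(e) = 8.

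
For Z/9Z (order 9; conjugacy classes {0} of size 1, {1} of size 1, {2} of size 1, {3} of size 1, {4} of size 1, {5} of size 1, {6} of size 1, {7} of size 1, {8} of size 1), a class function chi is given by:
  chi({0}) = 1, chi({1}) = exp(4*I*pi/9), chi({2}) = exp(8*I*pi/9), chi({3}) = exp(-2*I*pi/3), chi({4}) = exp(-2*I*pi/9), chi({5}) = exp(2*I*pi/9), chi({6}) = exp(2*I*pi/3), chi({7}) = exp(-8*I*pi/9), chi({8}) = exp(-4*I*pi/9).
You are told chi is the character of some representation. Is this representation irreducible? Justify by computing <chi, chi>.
Irreducible: <chi, chi> = 1.

Explanation: <chi, chi> = (1/|G|) sum_C |C| * |chi(C)|^2 = (1/9)[1*|1|^2 + 1*|exp(4*I*pi/9)|^2 + 1*|exp(8*I*pi/9)|^2 + 1*|exp(-2*I*pi/3)|^2 + 1*|exp(-2*I*pi/9)|^2 + 1*|exp(2*I*pi/9)|^2 + 1*|exp(2*I*pi/3)|^2 + 1*|exp(-8*I*pi/9)|^2 + 1*|exp(-4*I*pi/9)|^2]
  = (1/9)[(1) + (1) + (1) + (1) + (1) + (1) + (1) + (1) + (1)] = 9/9 = 1.
(Exp terms are combined using exp(i*s)*conj(exp(i*t)) = exp(i*(s-t)), and sums of them are collapsed using the identity that for every m > 1 the m distinct m-th roots of unity sum to 0, e.g. 1 + exp(2*I*pi/3) + exp(-2*I*pi/3) = 0.)
A character is irreducible iff <chi, chi> = 1, so this representation is irreducible.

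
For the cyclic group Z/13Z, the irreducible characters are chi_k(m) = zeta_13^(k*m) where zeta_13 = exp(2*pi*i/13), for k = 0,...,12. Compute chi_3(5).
chi_3(5) = zeta_13^15 = exp(4*I*pi/13)

Argument: chi_3(5) = zeta_13^(3*5) = zeta_13^15. Since zeta_13^13 = 1, this equals zeta_13^2 = exp(2*pi*i*2/13) = exp(4*I*pi/13).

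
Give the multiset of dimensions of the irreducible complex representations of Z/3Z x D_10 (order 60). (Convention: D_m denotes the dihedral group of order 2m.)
Dimensions: 1, 1, 1, 1, 1, 1, 1, 1, 1, 1, 1, 1, 2, 2, 2, 2, 2, 2, 2, 2, 2, 2, 2, 2

Argument: There are 24 irreducibles (= number of conjugacy classes). Their dimensions d_i satisfy sum d_i^2 = |G| = 60: 1 + 1 + 1 + 1 + 1 + 1 + 1 + 1 + 1 + 1 + 1 + 1 + 4 + 4 + 4 + 4 + 4 + 4 + 4 + 4 + 4 + 4 + 4 + 4 = 60. (For the product with Z/3Z: each of the 3 1-dim characters of Z/3Z tensors with each irrep of D_10, giving 3 copies of each D_10-dimension.)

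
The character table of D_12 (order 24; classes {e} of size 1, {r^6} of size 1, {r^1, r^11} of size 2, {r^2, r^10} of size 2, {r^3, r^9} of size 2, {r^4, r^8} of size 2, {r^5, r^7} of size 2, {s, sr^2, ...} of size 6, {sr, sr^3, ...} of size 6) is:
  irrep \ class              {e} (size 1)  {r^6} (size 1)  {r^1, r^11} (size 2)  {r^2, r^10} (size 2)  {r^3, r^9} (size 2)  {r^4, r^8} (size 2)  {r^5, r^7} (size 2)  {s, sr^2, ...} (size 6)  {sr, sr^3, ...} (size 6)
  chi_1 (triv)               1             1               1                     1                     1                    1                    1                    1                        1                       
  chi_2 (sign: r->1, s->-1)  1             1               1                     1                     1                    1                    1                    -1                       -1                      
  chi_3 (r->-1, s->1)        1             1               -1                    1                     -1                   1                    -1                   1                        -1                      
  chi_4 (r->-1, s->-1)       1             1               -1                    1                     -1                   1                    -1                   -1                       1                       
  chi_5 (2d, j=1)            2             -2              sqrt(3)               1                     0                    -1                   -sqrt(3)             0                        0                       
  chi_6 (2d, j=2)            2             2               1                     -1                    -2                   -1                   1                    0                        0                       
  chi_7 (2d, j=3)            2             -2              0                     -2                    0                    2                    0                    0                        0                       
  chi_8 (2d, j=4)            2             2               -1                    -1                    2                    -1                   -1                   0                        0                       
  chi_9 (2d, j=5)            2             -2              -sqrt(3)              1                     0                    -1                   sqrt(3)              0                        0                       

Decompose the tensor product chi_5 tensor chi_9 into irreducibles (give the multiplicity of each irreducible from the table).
chi_5 tensor chi_9 = chi_3 + chi_4 + chi_8 (all other irreducibles have multiplicity 0).

Explanation: The character of a tensor product is the pointwise product (chi_5 * chi_9)(C) = chi_5(C) * chi_9(C):
  {e}: (2)*(2), {r^6}: (-2)*(-2), {r^1, r^11}: (sqrt(3))*(-sqrt(3)), {r^2, r^10}: (1)*(1), {r^3, r^9}: (0)*(0), {r^4, r^8}: (-1)*(-1), {r^5, r^7}: (-sqrt(3))*(sqrt(3)), {s, sr^2, ...}: (0)*(0), {sr, sr^3, ...}: (0)*(0)
so (chi_5 * chi_9) takes values
  {e} -> 4, {r^6} -> 4, {r^1, r^11} -> -3, {r^2, r^10} -> 1, {r^3, r^9} -> 0, {r^4, r^8} -> 1, {r^5, r^7} -> -3, {s, sr^2, ...} -> 0, {sr, sr^3, ...} -> 0.
Now take the inner product of this character with each irreducible chi from the table, <chi_5*chi_9, chi> = (1/24) sum_C |C| (chi_5*chi_9)(C) conj(chi(C)):
  <chi_5*chi_9, chi_1> = (1/24)[1*(4)*conj(1) + 1*(4)*conj(1) + 2*(-3)*conj(1) + 2*(1)*conj(1) + 2*(0)*conj(1) + 2*(1)*conj(1) + 2*(-3)*conj(1) + 6*(0)*conj(1) + 6*(0)*conj(1)]
      = (1/24)[(4) + (4) + (-6) + (2) + (0) + (2) + (-6) + (0) + (0)] = 0/24 = 0
  <chi_5*chi_9, chi_2> = (1/24)[1*(4)*conj(1) + 1*(4)*conj(1) + 2*(-3)*conj(1) + 2*(1)*conj(1) + 2*(0)*conj(1) + 2*(1)*conj(1) + 2*(-3)*conj(1) + 6*(0)*conj(-1) + 6*(0)*conj(-1)]
      = (1/24)[(4) + (4) + (-6) + (2) + (0) + (2) + (-6) + (0) + (0)] = 0/24 = 0
  <chi_5*chi_9, chi_3> = (1/24)[1*(4)*conj(1) + 1*(4)*conj(1) + 2*(-3)*conj(-1) + 2*(1)*conj(1) + 2*(0)*conj(-1) + 2*(1)*conj(1) + 2*(-3)*conj(-1) + 6*(0)*conj(1) + 6*(0)*conj(-1)]
      = (1/24)[(4) + (4) + (6) + (2) + (0) + (2) + (6) + (0) + (0)] = 24/24 = 1
  <chi_5*chi_9, chi_4> = (1/24)[1*(4)*conj(1) + 1*(4)*conj(1) + 2*(-3)*conj(-1) + 2*(1)*conj(1) + 2*(0)*conj(-1) + 2*(1)*conj(1) + 2*(-3)*conj(-1) + 6*(0)*conj(-1) + 6*(0)*conj(1)]
      = (1/24)[(4) + (4) + (6) + (2) + (0) + (2) + (6) + (0) + (0)] = 24/24 = 1
  <chi_5*chi_9, chi_5> = (1/24)[1*(4)*conj(2) + 1*(4)*conj(-2) + 2*(-3)*conj(sqrt(3)) + 2*(1)*conj(1) + 2*(0)*conj(0) + 2*(1)*conj(-1) + 2*(-3)*conj(-sqrt(3)) + 6*(0)*conj(0) + 6*(0)*conj(0)]
      = (1/24)[(8) + (-8) + (-6*sqrt(3)) + (2) + (0) + (-2) + (6*sqrt(3)) + (0) + (0)] = 0/24 = 0
  <chi_5*chi_9, chi_6> = (1/24)[1*(4)*conj(2) + 1*(4)*conj(2) + 2*(-3)*conj(1) + 2*(1)*conj(-1) + 2*(0)*conj(-2) + 2*(1)*conj(-1) + 2*(-3)*conj(1) + 6*(0)*conj(0) + 6*(0)*conj(0)]
      = (1/24)[(8) + (8) + (-6) + (-2) + (0) + (-2) + (-6) + (0) + (0)] = 0/24 = 0
  <chi_5*chi_9, chi_7> = (1/24)[1*(4)*conj(2) + 1*(4)*conj(-2) + 2*(-3)*conj(0) + 2*(1)*conj(-2) + 2*(0)*conj(0) + 2*(1)*conj(2) + 2*(-3)*conj(0) + 6*(0)*conj(0) + 6*(0)*conj(0)]
      = (1/24)[(8) + (-8) + (0) + (-4) + (0) + (4) + (0) + (0) + (0)] = 0/24 = 0
  <chi_5*chi_9, chi_8> = (1/24)[1*(4)*conj(2) + 1*(4)*conj(2) + 2*(-3)*conj(-1) + 2*(1)*conj(-1) + 2*(0)*conj(2) + 2*(1)*conj(-1) + 2*(-3)*conj(-1) + 6*(0)*conj(0) + 6*(0)*conj(0)]
      = (1/24)[(8) + (8) + (6) + (-2) + (0) + (-2) + (6) + (0) + (0)] = 24/24 = 1
  <chi_5*chi_9, chi_9> = (1/24)[1*(4)*conj(2) + 1*(4)*conj(-2) + 2*(-3)*conj(-sqrt(3)) + 2*(1)*conj(1) + 2*(0)*conj(0) + 2*(1)*conj(-1) + 2*(-3)*conj(sqrt(3)) + 6*(0)*conj(0) + 6*(0)*conj(0)]
      = (1/24)[(8) + (-8) + (6*sqrt(3)) + (2) + (0) + (-2) + (-6*sqrt(3)) + (0) + (0)] = 0/24 = 0
Hence the multiplicities are chi_3: 1, chi_4: 1, chi_8: 1. Dimension check: dim(chi_5)*dim(chi_9) = 2*2 = 4 and sum (mult * dim) = 1*1 + 1*1 + 1*2 = 4.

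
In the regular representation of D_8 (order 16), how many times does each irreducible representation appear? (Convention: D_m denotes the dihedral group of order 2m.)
Each irreducible V_i of dimension d_i appears with multiplicity d_i, i.e. rho_reg = (direct sum over all irreducibles V_i) d_i V_i. The irreducible dimensions for D_8 are 1, 1, 1, 1, 2, 2, 2: 4 irreducibles of dimension 1, each with multiplicity 1; 3 irreducibles of dimension 2, each with multiplicity 2. Total dimension 4*1*1 + 3*2*2 = 16 = |G|.

Solution. General theorem: in the regular representation of a finite group G, each irreducible appears with multiplicity equal to its dimension. Check: dim(rho_reg) = sum d_i^2 = 1 + 1 + 1 + 1 + 4 + 4 + 4 = 16 = |G|.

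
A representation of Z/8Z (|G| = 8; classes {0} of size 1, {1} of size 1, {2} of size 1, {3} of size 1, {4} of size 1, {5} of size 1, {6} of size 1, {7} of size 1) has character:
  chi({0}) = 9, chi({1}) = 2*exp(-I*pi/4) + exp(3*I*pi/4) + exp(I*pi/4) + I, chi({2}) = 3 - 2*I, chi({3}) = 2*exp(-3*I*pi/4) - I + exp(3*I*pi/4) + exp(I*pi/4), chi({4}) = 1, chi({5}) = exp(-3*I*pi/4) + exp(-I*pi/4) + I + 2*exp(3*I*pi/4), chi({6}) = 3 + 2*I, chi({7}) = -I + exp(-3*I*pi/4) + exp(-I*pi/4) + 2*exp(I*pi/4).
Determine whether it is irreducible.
Not irreducible (reducible): <chi, chi> = 15 > 1.

Working: <chi, chi> = (1/|G|) sum_C |C| * |chi(C)|^2 = (1/8)[1*|9|^2 + 1*|2*exp(-I*pi/4) + exp(3*I*pi/4) + exp(I*pi/4) + I|^2 + 1*|3 - 2*I|^2 + 1*|2*exp(-3*I*pi/4) - I + exp(3*I*pi/4) + exp(I*pi/4)|^2 + 1*|1|^2 + 1*|exp(-3*I*pi/4) + exp(-I*pi/4) + I + 2*exp(3*I*pi/4)|^2 + 1*|3 + 2*I|^2 + 1*|-I + exp(-3*I*pi/4) + exp(-I*pi/4) + 2*exp(I*pi/4)|^2]
  = (1/8)[(81) + (3) + (13) + (3) + (1) + (3) + (13) + (3)] = 120/8 = 15.
(Exp terms are combined using exp(i*s)*conj(exp(i*t)) = exp(i*(s-t)), and sums of them are collapsed using the identity that for every m > 1 the m distinct m-th roots of unity sum to 0, e.g. 1 + exp(2*I*pi/3) + exp(-2*I*pi/3) = 0.)
A character is irreducible iff <chi, chi> = 1, so this representation is reducible.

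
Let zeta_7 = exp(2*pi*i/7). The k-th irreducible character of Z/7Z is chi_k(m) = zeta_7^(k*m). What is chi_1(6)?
chi_1(6) = zeta_7^6 = exp(-2*I*pi/7)

Derivation: chi_1(6) = zeta_7^(1*6) = zeta_7^6. Since zeta_7^7 = 1, this equals zeta_7^6 = exp(2*pi*i*6/7) = exp(-2*I*pi/7).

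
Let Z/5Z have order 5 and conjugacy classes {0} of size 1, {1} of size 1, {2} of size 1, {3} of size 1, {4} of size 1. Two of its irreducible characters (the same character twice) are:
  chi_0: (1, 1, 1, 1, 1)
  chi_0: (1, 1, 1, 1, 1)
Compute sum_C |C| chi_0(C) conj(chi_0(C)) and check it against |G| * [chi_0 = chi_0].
Sum = 5 = |G| = 5; so <chi_0, chi_0> = 1 (norm-1 confirms irreducibility).

Solution. Compute term by term over conjugacy classes (|C| * chi_0(C) * conj(chi_0(C))):
  1*(1)*conj(1) + 1*(1)*conj(1) + 1*(1)*conj(1) + 1*(1)*conj(1) + 1*(1)*conj(1)
  = (1) + (1) + (1) + (1) + (1)
  = 5.
(Exp terms are combined using exp(i*s)*conj(exp(i*t)) = exp(i*(s-t)), and sums of them are collapsed using the identity that for every m > 1 the m distinct m-th roots of unity sum to 0, e.g. 1 + exp(2*I*pi/3) + exp(-2*I*pi/3) = 0.)
Dividing by |G| = 5 gives 5/5 = 1, matching the row-orthogonality relation <chi_0, chi_0> = [chi_0 = chi_0].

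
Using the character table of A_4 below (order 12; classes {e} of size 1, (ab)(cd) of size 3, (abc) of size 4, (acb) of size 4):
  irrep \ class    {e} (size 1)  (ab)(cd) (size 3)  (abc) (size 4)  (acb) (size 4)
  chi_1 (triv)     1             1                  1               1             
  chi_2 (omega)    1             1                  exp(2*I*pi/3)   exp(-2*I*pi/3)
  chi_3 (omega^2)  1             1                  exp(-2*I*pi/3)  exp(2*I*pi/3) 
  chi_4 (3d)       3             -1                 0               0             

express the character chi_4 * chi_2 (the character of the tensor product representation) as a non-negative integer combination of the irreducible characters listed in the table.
chi_4 tensor chi_2 = chi_4 (all other irreducibles have multiplicity 0).

Reasoning: The character of a tensor product is the pointwise product (chi_4 * chi_2)(C) = chi_4(C) * chi_2(C):
  {e}: (3)*(1), (ab)(cd): (-1)*(1), (abc): (0)*(exp(2*I*pi/3)), (acb): (0)*(exp(-2*I*pi/3))
so (chi_4 * chi_2) takes values
  {e} -> 3, (ab)(cd) -> -1, (abc) -> 0, (acb) -> 0.
Now take the inner product of this character with each irreducible chi from the table, <chi_4*chi_2, chi> = (1/12) sum_C |C| (chi_4*chi_2)(C) conj(chi(C)):
  <chi_4*chi_2, chi_1> = (1/12)[1*(3)*conj(1) + 3*(-1)*conj(1) + 4*(0)*conj(1) + 4*(0)*conj(1)]
      = (1/12)[(3) + (-3) + (0) + (0)] = 0/12 = 0
  <chi_4*chi_2, chi_2> = (1/12)[1*(3)*conj(1) + 3*(-1)*conj(1) + 4*(0)*conj(exp(2*I*pi/3)) + 4*(0)*conj(exp(-2*I*pi/3))]
      = (1/12)[(3) + (-3) + (0) + (0)] = 0/12 = 0
  <chi_4*chi_2, chi_3> = (1/12)[1*(3)*conj(1) + 3*(-1)*conj(1) + 4*(0)*conj(exp(-2*I*pi/3)) + 4*(0)*conj(exp(2*I*pi/3))]
      = (1/12)[(3) + (-3) + (0) + (0)] = 0/12 = 0
  <chi_4*chi_2, chi_4> = (1/12)[1*(3)*conj(3) + 3*(-1)*conj(-1) + 4*(0)*conj(0) + 4*(0)*conj(0)]
      = (1/12)[(9) + (3) + (0) + (0)] = 12/12 = 1
(Exp terms are combined using exp(i*s)*conj(exp(i*t)) = exp(i*(s-t)), and sums of them are collapsed using the identity that for every m > 1 the m distinct m-th roots of unity sum to 0, e.g. 1 + exp(2*I*pi/3) + exp(-2*I*pi/3) = 0.)
Hence the multiplicities are chi_4: 1. Dimension check: dim(chi_4)*dim(chi_2) = 3*1 = 3 and sum (mult * dim) = 1*3 = 3.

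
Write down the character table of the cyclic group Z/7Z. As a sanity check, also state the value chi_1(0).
Character table of Z/7Z (irreps indexed chi_0,...,chi_6 with chi_k(m) = zeta_7^(k*m), zeta_7 = exp(2*pi*i/7)):
  irrep \ class  {0} (size 1)  {1} (size 1)    {2} (size 1)    {3} (size 1)    {4} (size 1)    {5} (size 1)    {6} (size 1)  
  chi_0          1             1               1               1               1               1               1             
  chi_1          1             exp(2*I*pi/7)   exp(4*I*pi/7)   exp(6*I*pi/7)   exp(-6*I*pi/7)  exp(-4*I*pi/7)  exp(-2*I*pi/7)
  chi_2          1             exp(4*I*pi/7)   exp(-6*I*pi/7)  exp(-2*I*pi/7)  exp(2*I*pi/7)   exp(6*I*pi/7)   exp(-4*I*pi/7)
  chi_3          1             exp(6*I*pi/7)   exp(-2*I*pi/7)  exp(4*I*pi/7)   exp(-4*I*pi/7)  exp(2*I*pi/7)   exp(-6*I*pi/7)
  chi_4          1             exp(-6*I*pi/7)  exp(2*I*pi/7)   exp(-4*I*pi/7)  exp(4*I*pi/7)   exp(-2*I*pi/7)  exp(6*I*pi/7) 
  chi_5          1             exp(-4*I*pi/7)  exp(6*I*pi/7)   exp(2*I*pi/7)   exp(-2*I*pi/7)  exp(-6*I*pi/7)  exp(4*I*pi/7) 
  chi_6          1             exp(-2*I*pi/7)  exp(-4*I*pi/7)  exp(-6*I*pi/7)  exp(6*I*pi/7)   exp(4*I*pi/7)   exp(2*I*pi/7) 

Spot check: chi_1(0) = zeta_7^(1*0) = zeta_7^0 = 1.

Working: Z/7Z is abelian, so all 7 irreducible complex representations are 1-dimensional. They are given by chi_k(m) = zeta_7^(k*m) for k = 0,...,6. Row orthogonality: sum_m chi_k(m) conj(chi_l(m)) = 7 * [k = l].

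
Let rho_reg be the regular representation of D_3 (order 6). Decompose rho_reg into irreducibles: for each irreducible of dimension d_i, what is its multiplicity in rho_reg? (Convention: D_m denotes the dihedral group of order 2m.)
Each irreducible V_i of dimension d_i appears with multiplicity d_i, i.e. rho_reg = (direct sum over all irreducibles V_i) d_i V_i. The irreducible dimensions for D_3 are 1, 1, 2: 2 irreducibles of dimension 1, each with multiplicity 1; 1 irreducible of dimension 2, with multiplicity 2. Total dimension 2*1*1 + 1*2*2 = 6 = |G|.

Working: General theorem: in the regular representation of a finite group G, each irreducible appears with multiplicity equal to its dimension. Check: dim(rho_reg) = sum d_i^2 = 1 + 1 + 4 = 6 = |G|.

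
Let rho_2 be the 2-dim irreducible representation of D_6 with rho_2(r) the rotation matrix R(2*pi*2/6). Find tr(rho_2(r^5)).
chi_{rho_2}(r^5) = 2*cos(2*pi*2*5/6) = -1

Explanation: rho_2(r^5) is rotation by angle 2*pi*2*5/6, whose trace is 2*cos(2*pi*2*5/6) = -1.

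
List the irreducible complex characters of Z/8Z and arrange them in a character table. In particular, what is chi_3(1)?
Character table of Z/8Z (irreps indexed chi_0,...,chi_7 with chi_k(m) = zeta_8^(k*m), zeta_8 = exp(2*pi*i/8)):
  irrep \ class  {0} (size 1)  {1} (size 1)    {2} (size 1)  {3} (size 1)    {4} (size 1)  {5} (size 1)    {6} (size 1)  {7} (size 1)  
  chi_0          1             1               1             1               1             1               1             1             
  chi_1          1             exp(I*pi/4)     I             exp(3*I*pi/4)   -1            exp(-3*I*pi/4)  -I            exp(-I*pi/4)  
  chi_2          1             I               -1            -I              1             I               -1            -I            
  chi_3          1             exp(3*I*pi/4)   -I            exp(I*pi/4)     -1            exp(-I*pi/4)    I             exp(-3*I*pi/4)
  chi_4          1             -1              1             -1              1             -1              1             -1            
  chi_5          1             exp(-3*I*pi/4)  I             exp(-I*pi/4)    -1            exp(I*pi/4)     -I            exp(3*I*pi/4) 
  chi_6          1             -I              -1            I               1             -I              -1            I             
  chi_7          1             exp(-I*pi/4)    -I            exp(-3*I*pi/4)  -1            exp(3*I*pi/4)   I             exp(I*pi/4)   

Spot check: chi_3(1) = zeta_8^(3*1) = zeta_8^3 = exp(3*I*pi/4).

Justification: Z/8Z is abelian, so all 8 irreducible complex representations are 1-dimensional. They are given by chi_k(m) = zeta_8^(k*m) for k = 0,...,7. Row orthogonality: sum_m chi_k(m) conj(chi_l(m)) = 8 * [k = l].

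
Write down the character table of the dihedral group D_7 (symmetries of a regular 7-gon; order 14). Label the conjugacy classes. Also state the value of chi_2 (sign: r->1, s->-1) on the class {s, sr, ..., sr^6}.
Conjugacy classes: {e} of size 1, {r^1, r^6} of size 2, {r^2, r^5} of size 2, {r^3, r^4} of size 2, {s, sr, ..., sr^6} of size 7.
Character table:
  irrep \ class              {e} (size 1)  {r^1, r^6} (size 2)  {r^2, r^5} (size 2)  {r^3, r^4} (size 2)  {s, sr, ..., sr^6} (size 7)
  chi_1 (triv)               1             1                    1                    1                    1                          
  chi_2 (sign: r->1, s->-1)  1             1                    1                    1                    -1                         
  chi_3 (2d, j=1)            2             2*cos(2*pi/7)        -2*cos(3*pi/7)       -2*cos(pi/7)         0                          
  chi_4 (2d, j=2)            2             -2*cos(3*pi/7)       -2*cos(pi/7)         2*cos(2*pi/7)        0                          
  chi_5 (2d, j=3)            2             -2*cos(pi/7)         2*cos(2*pi/7)        -2*cos(3*pi/7)       0                          

Spot check: chi_2 (sign: r->1, s->-1) on {s, sr, ..., sr^6} = -1.

D_7 has order 2*7 = 14 with 5 conjugacy classes, hence 5 irreducibles. Sum of squared dims 1 + 1 + 4 + 4 + 4 = 14 = |G|. Linear characters come from the abelianisation; the 2-dimensional irreps have character r^k -> 2*cos(2*pi*j*k/7), reflections -> 0.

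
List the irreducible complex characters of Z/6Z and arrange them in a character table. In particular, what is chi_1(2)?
Character table of Z/6Z (irreps indexed chi_0,...,chi_5 with chi_k(m) = zeta_6^(k*m), zeta_6 = exp(2*pi*i/6)):
  irrep \ class  {0} (size 1)  {1} (size 1)    {2} (size 1)    {3} (size 1)  {4} (size 1)    {5} (size 1)  
  chi_0          1             1               1               1             1               1             
  chi_1          1             exp(I*pi/3)     exp(2*I*pi/3)   -1            exp(-2*I*pi/3)  exp(-I*pi/3)  
  chi_2          1             exp(2*I*pi/3)   exp(-2*I*pi/3)  1             exp(2*I*pi/3)   exp(-2*I*pi/3)
  chi_3          1             -1              1               -1            1               -1            
  chi_4          1             exp(-2*I*pi/3)  exp(2*I*pi/3)   1             exp(-2*I*pi/3)  exp(2*I*pi/3) 
  chi_5          1             exp(-I*pi/3)    exp(-2*I*pi/3)  -1            exp(2*I*pi/3)   exp(I*pi/3)   

Spot check: chi_1(2) = zeta_6^(1*2) = zeta_6^2 = exp(2*I*pi/3).

Argument: Z/6Z is abelian, so all 6 irreducible complex representations are 1-dimensional. They are given by chi_k(m) = zeta_6^(k*m) for k = 0,...,5. Row orthogonality: sum_m chi_k(m) conj(chi_l(m)) = 6 * [k = l].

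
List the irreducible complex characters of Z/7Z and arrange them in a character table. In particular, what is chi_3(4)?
Character table of Z/7Z (irreps indexed chi_0,...,chi_6 with chi_k(m) = zeta_7^(k*m), zeta_7 = exp(2*pi*i/7)):
  irrep \ class  {0} (size 1)  {1} (size 1)    {2} (size 1)    {3} (size 1)    {4} (size 1)    {5} (size 1)    {6} (size 1)  
  chi_0          1             1               1               1               1               1               1             
  chi_1          1             exp(2*I*pi/7)   exp(4*I*pi/7)   exp(6*I*pi/7)   exp(-6*I*pi/7)  exp(-4*I*pi/7)  exp(-2*I*pi/7)
  chi_2          1             exp(4*I*pi/7)   exp(-6*I*pi/7)  exp(-2*I*pi/7)  exp(2*I*pi/7)   exp(6*I*pi/7)   exp(-4*I*pi/7)
  chi_3          1             exp(6*I*pi/7)   exp(-2*I*pi/7)  exp(4*I*pi/7)   exp(-4*I*pi/7)  exp(2*I*pi/7)   exp(-6*I*pi/7)
  chi_4          1             exp(-6*I*pi/7)  exp(2*I*pi/7)   exp(-4*I*pi/7)  exp(4*I*pi/7)   exp(-2*I*pi/7)  exp(6*I*pi/7) 
  chi_5          1             exp(-4*I*pi/7)  exp(6*I*pi/7)   exp(2*I*pi/7)   exp(-2*I*pi/7)  exp(-6*I*pi/7)  exp(4*I*pi/7) 
  chi_6          1             exp(-2*I*pi/7)  exp(-4*I*pi/7)  exp(-6*I*pi/7)  exp(6*I*pi/7)   exp(4*I*pi/7)   exp(2*I*pi/7) 

Spot check: chi_3(4) = zeta_7^(3*4) = zeta_7^12 = exp(-4*I*pi/7).

Why: Z/7Z is abelian, so all 7 irreducible complex representations are 1-dimensional. They are given by chi_k(m) = zeta_7^(k*m) for k = 0,...,6. Row orthogonality: sum_m chi_k(m) conj(chi_l(m)) = 7 * [k = l].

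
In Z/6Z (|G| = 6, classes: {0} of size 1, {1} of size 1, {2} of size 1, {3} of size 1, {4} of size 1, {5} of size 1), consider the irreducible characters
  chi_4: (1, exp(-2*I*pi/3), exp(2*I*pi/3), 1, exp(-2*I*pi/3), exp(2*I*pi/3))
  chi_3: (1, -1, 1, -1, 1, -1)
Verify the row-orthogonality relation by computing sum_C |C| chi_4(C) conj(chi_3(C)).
Sum = 0; so <chi_4, chi_3> = 0 (distinct irreducibles are orthogonal).

Compute term by term over conjugacy classes (|C| * chi_4(C) * conj(chi_3(C))):
  1*(1)*conj(1) + 1*(exp(-2*I*pi/3))*conj(-1) + 1*(exp(2*I*pi/3))*conj(1) + 1*(1)*conj(-1) + 1*(exp(-2*I*pi/3))*conj(1) + 1*(exp(2*I*pi/3))*conj(-1)
  = (1) + (-exp(-2*I*pi/3)) + (exp(2*I*pi/3)) + (-1) + (exp(-2*I*pi/3)) + (-exp(2*I*pi/3))
  = 0.
(Exp terms are combined using exp(i*s)*conj(exp(i*t)) = exp(i*(s-t)), and sums of them are collapsed using the identity that for every m > 1 the m distinct m-th roots of unity sum to 0, e.g. 1 + exp(2*I*pi/3) + exp(-2*I*pi/3) = 0.)
Dividing by |G| = 6 gives 0/6 = 0, matching the row-orthogonality relation <chi_4, chi_3> = [chi_4 = chi_3].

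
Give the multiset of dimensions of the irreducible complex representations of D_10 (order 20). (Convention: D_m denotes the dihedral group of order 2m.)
Dimensions: 1, 1, 1, 1, 2, 2, 2, 2

Justification: There are 8 irreducibles (= number of conjugacy classes). Their dimensions d_i satisfy sum d_i^2 = |G| = 20: 1 + 1 + 1 + 1 + 4 + 4 + 4 + 4 = 20.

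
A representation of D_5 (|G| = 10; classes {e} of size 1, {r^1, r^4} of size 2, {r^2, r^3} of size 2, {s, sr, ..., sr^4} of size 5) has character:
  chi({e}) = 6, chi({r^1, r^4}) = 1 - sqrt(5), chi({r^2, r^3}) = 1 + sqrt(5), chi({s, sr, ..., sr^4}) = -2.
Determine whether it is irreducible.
Not irreducible (reducible): <chi, chi> = 8 > 1.

Justification: <chi, chi> = (1/|G|) sum_C |C| * |chi(C)|^2 = (1/10)[1*|6|^2 + 2*|1 - sqrt(5)|^2 + 2*|1 + sqrt(5)|^2 + 5*|-2|^2]
  = (1/10)[(36) + (12 - 4*sqrt(5)) + (4*sqrt(5) + 12) + (20)] = 80/10 = 8.
A character is irreducible iff <chi, chi> = 1, so this representation is reducible.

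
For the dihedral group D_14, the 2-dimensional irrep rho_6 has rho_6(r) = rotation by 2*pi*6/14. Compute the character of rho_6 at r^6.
chi_{rho_6}(r^6) = 2*cos(2*pi*6*6/14) = -2*cos(pi/7)

Solution. rho_6(r^6) is rotation by angle 2*pi*6*6/14, whose trace is 2*cos(2*pi*6*6/14) = -2*cos(pi/7).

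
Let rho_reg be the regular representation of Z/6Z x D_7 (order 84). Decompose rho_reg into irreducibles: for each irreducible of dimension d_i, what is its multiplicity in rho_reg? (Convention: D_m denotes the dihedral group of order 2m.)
Each irreducible V_i of dimension d_i appears with multiplicity d_i, i.e. rho_reg = (direct sum over all irreducibles V_i) d_i V_i. The irreducible dimensions for Z/6Z x D_7 are 1, 1, 1, 1, 1, 1, 1, 1, 1, 1, 1, 1, 2, 2, 2, 2, 2, 2, 2, 2, 2, 2, 2, 2, 2, 2, 2, 2, 2, 2: 12 irreducibles of dimension 1, each with multiplicity 1; 18 irreducibles of dimension 2, each with multiplicity 2. Total dimension 12*1*1 + 18*2*2 = 84 = |G|.

Details: General theorem: in the regular representation of a finite group G, each irreducible appears with multiplicity equal to its dimension. Check: dim(rho_reg) = sum d_i^2 = 1 + 1 + 1 + 1 + 1 + 1 + 1 + 1 + 1 + 1 + 1 + 1 + 4 + 4 + 4 + 4 + 4 + 4 + 4 + 4 + 4 + 4 + 4 + 4 + 4 + 4 + 4 + 4 + 4 + 4 = 84 = |G|.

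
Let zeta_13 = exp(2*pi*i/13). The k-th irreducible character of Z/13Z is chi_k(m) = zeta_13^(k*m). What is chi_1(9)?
chi_1(9) = zeta_13^9 = exp(-8*I*pi/13)

Justification: chi_1(9) = zeta_13^(1*9) = zeta_13^9. Since zeta_13^13 = 1, this equals zeta_13^9 = exp(2*pi*i*9/13) = exp(-8*I*pi/13).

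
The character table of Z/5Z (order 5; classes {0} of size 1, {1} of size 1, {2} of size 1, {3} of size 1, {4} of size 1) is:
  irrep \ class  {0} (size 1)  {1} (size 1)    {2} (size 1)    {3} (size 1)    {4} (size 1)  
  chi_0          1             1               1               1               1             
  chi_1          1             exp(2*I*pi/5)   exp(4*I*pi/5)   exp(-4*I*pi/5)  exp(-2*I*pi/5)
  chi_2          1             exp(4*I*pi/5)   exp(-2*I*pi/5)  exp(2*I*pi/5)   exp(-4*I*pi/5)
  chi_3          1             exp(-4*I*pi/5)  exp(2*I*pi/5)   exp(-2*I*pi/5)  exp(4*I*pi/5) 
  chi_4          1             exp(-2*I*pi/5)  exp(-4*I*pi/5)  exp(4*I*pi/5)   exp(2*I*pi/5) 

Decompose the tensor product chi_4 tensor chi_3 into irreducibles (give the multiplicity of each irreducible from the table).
chi_4 tensor chi_3 = chi_2 (all other irreducibles have multiplicity 0).

The character of a tensor product is the pointwise product (chi_4 * chi_3)(C) = chi_4(C) * chi_3(C):
  {0}: (1)*(1), {1}: (exp(-2*I*pi/5))*(exp(-4*I*pi/5)), {2}: (exp(-4*I*pi/5))*(exp(2*I*pi/5)), {3}: (exp(4*I*pi/5))*(exp(-2*I*pi/5)), {4}: (exp(2*I*pi/5))*(exp(4*I*pi/5))
so (chi_4 * chi_3) takes values
  {0} -> 1, {1} -> exp(4*I*pi/5), {2} -> exp(-2*I*pi/5), {3} -> exp(2*I*pi/5), {4} -> exp(-4*I*pi/5).
Now take the inner product of this character with each irreducible chi from the table, <chi_4*chi_3, chi> = (1/5) sum_C |C| (chi_4*chi_3)(C) conj(chi(C)):
  <chi_4*chi_3, chi_0> = (1/5)[1*(1)*conj(1) + 1*(exp(4*I*pi/5))*conj(1) + 1*(exp(-2*I*pi/5))*conj(1) + 1*(exp(2*I*pi/5))*conj(1) + 1*(exp(-4*I*pi/5))*conj(1)]
      = (1/5)[(1) + (exp(4*I*pi/5)) + (exp(-2*I*pi/5)) + (exp(2*I*pi/5)) + (exp(-4*I*pi/5))] = 0/5 = 0
  <chi_4*chi_3, chi_1> = (1/5)[1*(1)*conj(1) + 1*(exp(4*I*pi/5))*conj(exp(2*I*pi/5)) + 1*(exp(-2*I*pi/5))*conj(exp(4*I*pi/5)) + 1*(exp(2*I*pi/5))*conj(exp(-4*I*pi/5)) + 1*(exp(-4*I*pi/5))*conj(exp(-2*I*pi/5))]
      = (1/5)[(1) + (exp(2*I*pi/5)) + (exp(4*I*pi/5)) + (exp(-4*I*pi/5)) + (exp(-2*I*pi/5))] = 0/5 = 0
  <chi_4*chi_3, chi_2> = (1/5)[1*(1)*conj(1) + 1*(exp(4*I*pi/5))*conj(exp(4*I*pi/5)) + 1*(exp(-2*I*pi/5))*conj(exp(-2*I*pi/5)) + 1*(exp(2*I*pi/5))*conj(exp(2*I*pi/5)) + 1*(exp(-4*I*pi/5))*conj(exp(-4*I*pi/5))]
      = (1/5)[(1) + (1) + (1) + (1) + (1)] = 5/5 = 1
  <chi_4*chi_3, chi_3> = (1/5)[1*(1)*conj(1) + 1*(exp(4*I*pi/5))*conj(exp(-4*I*pi/5)) + 1*(exp(-2*I*pi/5))*conj(exp(2*I*pi/5)) + 1*(exp(2*I*pi/5))*conj(exp(-2*I*pi/5)) + 1*(exp(-4*I*pi/5))*conj(exp(4*I*pi/5))]
      = (1/5)[(1) + (exp(-2*I*pi/5)) + (exp(-4*I*pi/5)) + (exp(4*I*pi/5)) + (exp(2*I*pi/5))] = 0/5 = 0
  <chi_4*chi_3, chi_4> = (1/5)[1*(1)*conj(1) + 1*(exp(4*I*pi/5))*conj(exp(-2*I*pi/5)) + 1*(exp(-2*I*pi/5))*conj(exp(-4*I*pi/5)) + 1*(exp(2*I*pi/5))*conj(exp(4*I*pi/5)) + 1*(exp(-4*I*pi/5))*conj(exp(2*I*pi/5))]
      = (1/5)[(1) + (exp(-4*I*pi/5)) + (exp(2*I*pi/5)) + (exp(-2*I*pi/5)) + (exp(4*I*pi/5))] = 0/5 = 0
(Exp terms are combined using exp(i*s)*conj(exp(i*t)) = exp(i*(s-t)), and sums of them are collapsed using the identity that for every m > 1 the m distinct m-th roots of unity sum to 0, e.g. 1 + exp(2*I*pi/3) + exp(-2*I*pi/3) = 0.)
Hence the multiplicities are chi_2: 1. Dimension check: dim(chi_4)*dim(chi_3) = 1*1 = 1 and sum (mult * dim) = 1*1 = 1.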